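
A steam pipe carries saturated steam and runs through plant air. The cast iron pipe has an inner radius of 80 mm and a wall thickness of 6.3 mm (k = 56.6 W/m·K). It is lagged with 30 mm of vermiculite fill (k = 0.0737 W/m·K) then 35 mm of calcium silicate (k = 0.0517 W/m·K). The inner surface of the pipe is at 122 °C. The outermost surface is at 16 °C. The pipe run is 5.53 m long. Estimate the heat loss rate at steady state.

Radial resistances (cylindrical: R_cond = ln(r_o/r_i)/(2πkL), R_conv = 1/(h·2πrL)):
R_cast iron pipe wall = ln(86.3/80)/(2π×56.6×5.53) = 3.854×10^-5 K/W
R_vermiculite fill = ln(116.3/86.3)/(2π×0.0737×5.53) = 0.1165 K/W
R_calcium silicate = ln(151.3/116.3)/(2π×0.0517×5.53) = 0.1465 K/W
R_total = 0.263 K/W
Q = ΔT/R_total = 106/0.263

Q ≈ 403 W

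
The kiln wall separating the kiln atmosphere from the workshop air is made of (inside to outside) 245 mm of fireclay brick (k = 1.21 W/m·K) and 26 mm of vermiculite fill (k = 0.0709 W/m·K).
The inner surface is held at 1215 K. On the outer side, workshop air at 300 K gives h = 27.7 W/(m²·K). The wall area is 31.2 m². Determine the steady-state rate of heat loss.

Q ≈ 47200 W

Series thermal resistances:
R_fireclay brick = L/(kA) = 0.245/(1.21×31.2) = 0.00649 K/W
R_vermiculite fill = L/(kA) = 0.026/(0.0709×31.2) = 0.01175 K/W
R_outer film = 1/(h_o·A) = 1/(27.7×31.2) = 0.001157 K/W
R_total = 0.0194 K/W
Q = ΔT / R_total = 915 / 0.0194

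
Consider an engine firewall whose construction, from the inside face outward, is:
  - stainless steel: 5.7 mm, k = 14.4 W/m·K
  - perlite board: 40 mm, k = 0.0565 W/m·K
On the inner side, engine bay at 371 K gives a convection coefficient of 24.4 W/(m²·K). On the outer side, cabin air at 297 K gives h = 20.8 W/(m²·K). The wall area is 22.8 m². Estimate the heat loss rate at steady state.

Q ≈ 2120 W

Model the wall as resistances in series:
R_inner film = 1/(h_i·A) = 1/(24.4×22.8) = 0.001798 K/W
R_stainless steel = L/(kA) = 0.0057/(14.4×22.8) = 1.736×10^-5 K/W
R_perlite board = L/(kA) = 0.04/(0.0565×22.8) = 0.03105 K/W
R_outer film = 1/(h_o·A) = 1/(20.8×22.8) = 0.002109 K/W
R_total = 0.03497 K/W
Q = ΔT / R_total = 74 / 0.03497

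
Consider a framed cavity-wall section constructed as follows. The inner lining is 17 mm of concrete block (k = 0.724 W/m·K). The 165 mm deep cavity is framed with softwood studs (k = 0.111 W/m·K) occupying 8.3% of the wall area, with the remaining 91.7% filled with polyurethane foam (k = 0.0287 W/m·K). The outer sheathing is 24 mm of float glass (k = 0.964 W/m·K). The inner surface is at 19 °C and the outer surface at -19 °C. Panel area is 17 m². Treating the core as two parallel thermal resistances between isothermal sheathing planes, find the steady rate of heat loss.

Q ≈ 138 W

Sheathing layers in series; stud and cavity paths in parallel between them.
R_inner = 0.017/(0.724×17) = 0.001381 K/W
R_stud  = 0.165/(0.111×0.083×17) = 1.053 K/W
R_cav   = 0.165/(0.0287×0.917×17) = 0.3688 K/W
1/R_core = 1/R_stud + 1/R_cav → R_core = 0.2732 K/W
R_outer = 0.024/(0.964×17) = 0.001464 K/W
R_total = 0.276 K/W
Q = ΔT/R_total = 38/0.276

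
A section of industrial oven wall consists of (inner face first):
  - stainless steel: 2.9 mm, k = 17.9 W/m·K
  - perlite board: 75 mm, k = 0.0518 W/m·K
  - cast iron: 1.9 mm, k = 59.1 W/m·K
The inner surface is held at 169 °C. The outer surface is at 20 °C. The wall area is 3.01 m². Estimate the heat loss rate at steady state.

Q ≈ 310 W

Thermal resistances in series:
R_stainless steel = L/(kA) = 0.0029/(17.9×3.01) = 5.382×10^-5 K/W
R_perlite board = L/(kA) = 0.075/(0.0518×3.01) = 0.481 K/W
R_cast iron = L/(kA) = 0.0019/(59.1×3.01) = 1.068×10^-5 K/W
R_total = 0.4811 K/W
Q = ΔT / R_total = 149 / 0.4811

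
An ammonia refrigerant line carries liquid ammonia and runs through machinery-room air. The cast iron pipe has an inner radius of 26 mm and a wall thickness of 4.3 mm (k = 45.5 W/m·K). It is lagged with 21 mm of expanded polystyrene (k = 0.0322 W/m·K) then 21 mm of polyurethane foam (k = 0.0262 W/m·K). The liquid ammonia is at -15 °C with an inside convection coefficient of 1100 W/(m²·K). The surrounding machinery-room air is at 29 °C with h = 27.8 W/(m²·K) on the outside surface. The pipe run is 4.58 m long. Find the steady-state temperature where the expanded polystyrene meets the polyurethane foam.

T ≈ 9.05 °C

Cylindrical conduction, so R = ln(r₂/r₁)/(2πkL) per layer, in series:
R_inner film = 1/(h_i·2πr₁L) = 1/(1100×2π×0.026×4.58) = 0.001215 K/W
R_cast iron pipe wall = ln(30.3/26)/(2π×45.5×4.58) = 1.169×10^-4 K/W
R_expanded polystyrene = ln(51.3/30.3)/(2π×0.0322×4.58) = 0.5682 K/W
R_polyurethane foam = ln(72.3/51.3)/(2π×0.0262×4.58) = 0.4551 K/W
R_outer film = 1/(h_o·2πr_oL) = 1/(27.8×2π×0.0723×4.58) = 0.01729 K/W
R_total = 1.042 K/W
Q = ΔT/R_total = 44/1.042
Q = 42.2 W
T_interface = T_inner + Q·ΣR(inner→interface) = -15 + 42.2×0.5696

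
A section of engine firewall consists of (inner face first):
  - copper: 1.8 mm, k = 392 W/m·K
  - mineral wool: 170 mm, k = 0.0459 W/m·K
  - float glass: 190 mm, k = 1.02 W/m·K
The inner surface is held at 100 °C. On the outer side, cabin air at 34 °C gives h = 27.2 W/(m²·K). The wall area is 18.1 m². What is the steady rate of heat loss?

Model the wall as resistances in series:
R_copper = L/(kA) = 0.0018/(392×18.1) = 2.537×10^-7 K/W
R_mineral wool = L/(kA) = 0.17/(0.0459×18.1) = 0.2046 K/W
R_float glass = L/(kA) = 0.19/(1.02×18.1) = 0.01029 K/W
R_outer film = 1/(h_o·A) = 1/(27.2×18.1) = 0.002031 K/W
R_total = 0.2169 K/W
Q = ΔT / R_total = 66 / 0.2169

Q ≈ 304 W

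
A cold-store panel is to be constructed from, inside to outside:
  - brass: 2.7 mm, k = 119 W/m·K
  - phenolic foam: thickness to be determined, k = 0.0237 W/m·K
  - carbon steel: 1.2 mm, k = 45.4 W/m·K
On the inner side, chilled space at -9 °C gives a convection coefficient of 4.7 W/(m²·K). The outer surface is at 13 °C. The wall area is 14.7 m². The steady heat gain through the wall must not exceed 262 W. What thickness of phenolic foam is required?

L ≈ 24.2 mm

Using the resistance-network approach (series):
R_inner film = 1/(h_i·A) = 1/(4.7×14.7) = 0.01447 K/W
R_brass = L/(kA) = 0.0027/(119×14.7) = 1.543×10^-6 K/W
R_carbon steel = L/(kA) = 0.0012/(45.4×14.7) = 1.798×10^-6 K/W
Sum of the known resistances R_other = 0.01448 K/W
Required total resistance R_tot = ΔT/Q_allow = 22/262 = 0.08397 K/W
R_phenolic foam = R_tot − R_other = 0.06949 K/W
L = R·k·A = 0.06949×0.0237×14.7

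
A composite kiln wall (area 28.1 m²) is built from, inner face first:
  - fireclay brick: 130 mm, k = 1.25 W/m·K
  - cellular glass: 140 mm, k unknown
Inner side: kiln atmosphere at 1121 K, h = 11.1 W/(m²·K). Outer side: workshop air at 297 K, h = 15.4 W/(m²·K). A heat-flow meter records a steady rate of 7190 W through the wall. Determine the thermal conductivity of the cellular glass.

k ≈ 0.0473 W/(m·K)

Thermal resistances in series:
R_inner film = 1/(h_i·A) = 1/(11.1×28.1) = 0.003206 K/W
R_fireclay brick = L/(kA) = 0.13/(1.25×28.1) = 0.003701 K/W
R_outer film = 1/(h_o·A) = 1/(15.4×28.1) = 0.002311 K/W
Sum of known resistances R_other = 0.009218 K/W
Total R = ΔT/Q = 824/7190 = 0.1146 K/W
R_cellular glass = R_total − R_other = 0.1054 K/W
k = L/(R·A) = 0.14/(0.1054×28.1)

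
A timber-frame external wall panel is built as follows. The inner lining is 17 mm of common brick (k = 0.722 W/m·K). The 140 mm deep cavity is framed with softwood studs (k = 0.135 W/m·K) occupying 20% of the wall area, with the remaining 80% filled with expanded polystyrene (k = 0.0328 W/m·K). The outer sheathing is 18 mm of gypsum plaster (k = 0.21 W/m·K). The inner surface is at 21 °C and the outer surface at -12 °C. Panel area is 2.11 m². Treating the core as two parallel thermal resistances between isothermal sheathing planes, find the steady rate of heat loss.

Sheathing layers in series; stud and cavity paths in parallel between them.
R_inner = 0.017/(0.722×2.11) = 0.01116 K/W
R_stud  = 0.14/(0.135×0.2×2.11) = 2.457 K/W
R_cav   = 0.14/(0.0328×0.8×2.11) = 2.529 K/W
1/R_core = 1/R_stud + 1/R_cav → R_core = 1.246 K/W
R_outer = 0.018/(0.21×2.11) = 0.04062 K/W
R_total = 1.298 K/W
Q = ΔT/R_total = 33/1.298

Q ≈ 25.4 W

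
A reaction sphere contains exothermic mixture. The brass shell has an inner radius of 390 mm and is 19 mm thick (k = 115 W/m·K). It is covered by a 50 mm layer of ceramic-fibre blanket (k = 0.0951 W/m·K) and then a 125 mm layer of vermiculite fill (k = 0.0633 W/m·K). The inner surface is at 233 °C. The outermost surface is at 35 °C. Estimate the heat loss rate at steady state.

Q ≈ 245 W

For a spherical shell R = (1/r₁ − 1/r₂)/(4πk); film R = 1/(h·4πr²). In series:
R_brass shell = (1/0.39 − 1/0.409)/(4π×115) = 8.242×10^-5 K/W
R_ceramic-fibre blanket = (1/0.409 − 1/0.459)/(4π×0.0951) = 0.2229 K/W
R_vermiculite fill = (1/0.459 − 1/0.584)/(4π×0.0633) = 0.5862 K/W
R_total = 0.8092 K/W
Q = ΔT/R_total = 198/0.8092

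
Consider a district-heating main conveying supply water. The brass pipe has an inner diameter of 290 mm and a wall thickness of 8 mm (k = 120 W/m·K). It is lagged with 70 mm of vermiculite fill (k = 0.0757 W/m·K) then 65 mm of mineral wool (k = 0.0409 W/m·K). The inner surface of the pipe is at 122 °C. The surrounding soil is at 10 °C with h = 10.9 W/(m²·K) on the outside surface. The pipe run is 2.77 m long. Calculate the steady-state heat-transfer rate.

Q ≈ 169 W

For a radial system each layer contributes R = ln(r_out/r_in)/(2πkL); films add R = 1/(hA).
R_brass pipe wall = ln(153/145)/(2π×120×2.77) = 2.571×10^-5 K/W
R_vermiculite fill = ln(223/153)/(2π×0.0757×2.77) = 0.2859 K/W
R_mineral wool = ln(288/223)/(2π×0.0409×2.77) = 0.3593 K/W
R_outer film = 1/(h_o·2πr_oL) = 1/(10.9×2π×0.288×2.77) = 0.0183 K/W
R_total = 0.6636 K/W
Q = ΔT/R_total = 112/0.6636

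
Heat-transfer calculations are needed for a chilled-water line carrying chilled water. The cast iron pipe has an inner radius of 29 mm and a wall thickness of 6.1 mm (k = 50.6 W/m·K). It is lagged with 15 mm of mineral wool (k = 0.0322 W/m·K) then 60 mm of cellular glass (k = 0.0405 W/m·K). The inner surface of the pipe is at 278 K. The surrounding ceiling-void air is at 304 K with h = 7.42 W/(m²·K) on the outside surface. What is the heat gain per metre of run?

Treating each annulus and film as a series resistance:
R_cast iron pipe wall = ln(35.1/29)/(2π×50.6×1) = 6.005×10^-4 K/W
R_mineral wool = ln(50.1/35.1)/(2π×0.0322×1) = 1.759 K/W
R_cellular glass = ln(110.1/50.1)/(2π×0.0405×1) = 3.094 K/W
R_outer film = 1/(h_o·2πr_oL) = 1/(7.42×2π×0.1101×1) = 0.1948 K/W
R_total = 5.048 K/W
Q = ΔT/R_total = 26/5.048

q′ ≈ 5.15 W/m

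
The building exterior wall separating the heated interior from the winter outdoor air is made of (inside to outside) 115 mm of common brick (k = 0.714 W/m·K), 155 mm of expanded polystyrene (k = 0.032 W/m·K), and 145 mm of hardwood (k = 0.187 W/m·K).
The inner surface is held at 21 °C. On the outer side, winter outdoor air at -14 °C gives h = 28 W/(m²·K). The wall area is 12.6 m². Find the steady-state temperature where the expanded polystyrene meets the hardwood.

T ≈ -9.12 °C

Treating each layer as a thermal resistance in series:
R_common brick = L/(kA) = 0.115/(0.714×12.6) = 0.01278 K/W
R_expanded polystyrene = L/(kA) = 0.155/(0.032×12.6) = 0.3844 K/W
R_hardwood = L/(kA) = 0.145/(0.187×12.6) = 0.06154 K/W
R_outer film = 1/(h_o·A) = 1/(28×12.6) = 0.002834 K/W
R_total = 0.4616 K/W;  Q = ΔT/R_total = 35/0.4616 = 75.83 W
T_interface = T_inner − Q·ΣR(inner→interface) = 21 − 75.8×0.3972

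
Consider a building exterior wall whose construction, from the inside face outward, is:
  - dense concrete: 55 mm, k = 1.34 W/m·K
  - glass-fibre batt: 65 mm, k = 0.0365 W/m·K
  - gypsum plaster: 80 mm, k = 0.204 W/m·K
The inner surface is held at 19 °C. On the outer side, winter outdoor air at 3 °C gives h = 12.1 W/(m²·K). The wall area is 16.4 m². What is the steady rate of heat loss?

Using the resistance-network approach (series):
R_dense concrete = L/(kA) = 0.055/(1.34×16.4) = 0.002503 K/W
R_glass-fibre batt = L/(kA) = 0.065/(0.0365×16.4) = 0.1086 K/W
R_gypsum plaster = L/(kA) = 0.08/(0.204×16.4) = 0.02391 K/W
R_outer film = 1/(h_o·A) = 1/(12.1×16.4) = 0.005039 K/W
R_total = 0.14 K/W
Q = ΔT / R_total = 16 / 0.14

Q ≈ 114 W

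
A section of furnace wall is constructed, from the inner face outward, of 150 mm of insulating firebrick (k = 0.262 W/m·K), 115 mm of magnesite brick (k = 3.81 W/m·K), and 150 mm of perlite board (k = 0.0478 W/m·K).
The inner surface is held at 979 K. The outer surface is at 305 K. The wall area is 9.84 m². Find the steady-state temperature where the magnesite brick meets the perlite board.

T ≈ 870 K

Using the resistance-network approach (series):
R_insulating firebrick = L/(kA) = 0.15/(0.262×9.84) = 0.05818 K/W
R_magnesite brick = L/(kA) = 0.115/(3.81×9.84) = 0.003067 K/W
R_perlite board = L/(kA) = 0.15/(0.0478×9.84) = 0.3189 K/W
R_total = 0.3802 K/W;  Q = ΔT/R_total = 674/0.3802 = 1773 W
T_interface = T_inner − Q·ΣR(inner→interface) = 979 − 1770×0.06125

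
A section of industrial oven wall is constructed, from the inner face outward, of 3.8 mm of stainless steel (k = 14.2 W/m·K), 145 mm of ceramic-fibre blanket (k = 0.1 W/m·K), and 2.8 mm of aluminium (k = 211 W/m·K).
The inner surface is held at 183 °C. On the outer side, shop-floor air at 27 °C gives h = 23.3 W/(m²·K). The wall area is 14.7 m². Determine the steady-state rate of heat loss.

Q ≈ 1540 W

Series thermal resistances:
R_stainless steel = L/(kA) = 0.0038/(14.2×14.7) = 1.82×10^-5 K/W
R_ceramic-fibre blanket = L/(kA) = 0.145/(0.1×14.7) = 0.09864 K/W
R_aluminium = L/(kA) = 0.0028/(211×14.7) = 9.027×10^-7 K/W
R_outer film = 1/(h_o·A) = 1/(23.3×14.7) = 0.00292 K/W
R_total = 0.1016 K/W
Q = ΔT / R_total = 156 / 0.1016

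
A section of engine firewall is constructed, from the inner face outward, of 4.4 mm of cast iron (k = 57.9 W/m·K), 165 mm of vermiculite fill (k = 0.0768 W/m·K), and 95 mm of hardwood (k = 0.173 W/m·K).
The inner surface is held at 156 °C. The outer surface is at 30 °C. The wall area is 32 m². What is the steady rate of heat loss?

Q ≈ 1490 W

Using the resistance-network approach (series):
R_cast iron = L/(kA) = 0.0044/(57.9×32) = 2.375×10^-6 K/W
R_vermiculite fill = L/(kA) = 0.165/(0.0768×32) = 0.06714 K/W
R_hardwood = L/(kA) = 0.095/(0.173×32) = 0.01716 K/W
R_total = 0.0843 K/W
Q = ΔT / R_total = 126 / 0.0843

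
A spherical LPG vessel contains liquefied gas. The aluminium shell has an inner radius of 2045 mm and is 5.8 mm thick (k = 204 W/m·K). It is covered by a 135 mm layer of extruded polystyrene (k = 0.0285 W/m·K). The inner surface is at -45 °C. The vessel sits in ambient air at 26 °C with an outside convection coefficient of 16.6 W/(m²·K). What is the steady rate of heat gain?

Q ≈ 834 W

Each spherical layer contributes R = (1/r_i − 1/r_o)/(4πk):
R_aluminium shell = (1/2.045 − 1/2.0508)/(4π×204) = 5.395×10^-7 K/W
R_extruded polystyrene = (1/2.0508 − 1/2.1858)/(4π×0.0285) = 0.08409 K/W
R_outer film = 1/(h·4πr_o²) = 1/(16.6×4π×2.1858²) = 0.001003 K/W
R_total = 0.08509 K/W
Q = ΔT/R_total = 71/0.08509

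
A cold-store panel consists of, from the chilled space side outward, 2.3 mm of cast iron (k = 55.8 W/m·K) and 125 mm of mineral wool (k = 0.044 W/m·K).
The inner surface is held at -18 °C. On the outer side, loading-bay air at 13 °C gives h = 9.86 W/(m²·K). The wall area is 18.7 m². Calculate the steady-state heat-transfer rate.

Q ≈ 197 W

Model the wall as resistances in series:
R_cast iron = L/(kA) = 0.0023/(55.8×18.7) = 2.204×10^-6 K/W
R_mineral wool = L/(kA) = 0.125/(0.044×18.7) = 0.1519 K/W
R_outer film = 1/(h_o·A) = 1/(9.86×18.7) = 0.005424 K/W
R_total = 0.1573 K/W
Q = ΔT / R_total = 31 / 0.1573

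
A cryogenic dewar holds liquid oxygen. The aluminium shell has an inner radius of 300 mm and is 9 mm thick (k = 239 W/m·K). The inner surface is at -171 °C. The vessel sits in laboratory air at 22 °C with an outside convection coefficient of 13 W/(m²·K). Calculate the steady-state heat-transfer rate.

Spherical conduction: R = (1/r_in − 1/r_out)/(4πk) per layer; series-sum.
R_aluminium shell = (1/0.3 − 1/0.309)/(4π×239) = 3.233×10^-5 K/W
R_outer film = 1/(h·4πr_o²) = 1/(13×4π×0.309²) = 0.06411 K/W
R_total = 0.06414 K/W
Q = ΔT/R_total = 193/0.06414

Q ≈ 3010 W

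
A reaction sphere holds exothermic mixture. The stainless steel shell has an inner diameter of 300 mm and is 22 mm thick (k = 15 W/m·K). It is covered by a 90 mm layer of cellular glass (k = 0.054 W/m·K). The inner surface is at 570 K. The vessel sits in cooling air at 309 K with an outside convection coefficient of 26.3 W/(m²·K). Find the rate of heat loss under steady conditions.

Spherical conduction: R = (1/r_in − 1/r_out)/(4πk) per layer; series-sum.
R_stainless steel shell = (1/0.15 − 1/0.172)/(4π×15) = 0.004524 K/W
R_cellular glass = (1/0.172 − 1/0.262)/(4π×0.054) = 2.943 K/W
R_outer film = 1/(h·4πr_o²) = 1/(26.3×4π×0.262²) = 0.04408 K/W
R_total = 2.992 K/W
Q = ΔT/R_total = 261/2.992

Q ≈ 87.2 W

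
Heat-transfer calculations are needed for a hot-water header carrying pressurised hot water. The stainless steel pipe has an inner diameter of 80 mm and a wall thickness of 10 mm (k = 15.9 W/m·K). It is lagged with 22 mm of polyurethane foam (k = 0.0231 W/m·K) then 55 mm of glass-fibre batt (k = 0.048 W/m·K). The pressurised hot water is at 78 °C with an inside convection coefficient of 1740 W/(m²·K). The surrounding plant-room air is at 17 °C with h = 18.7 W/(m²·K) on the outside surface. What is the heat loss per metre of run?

Per-layer cylindrical resistances, series-summed:
R_inner film = 1/(h_i·2πr₁L) = 1/(1740×2π×0.04×1) = 0.002287 K/W
R_stainless steel pipe wall = ln(50/40)/(2π×15.9×1) = 0.002234 K/W
R_polyurethane foam = ln(72/50)/(2π×0.0231×1) = 2.512 K/W
R_glass-fibre batt = ln(127/72)/(2π×0.048×1) = 1.882 K/W
R_outer film = 1/(h_o·2πr_oL) = 1/(18.7×2π×0.127×1) = 0.06702 K/W
R_total = 4.466 K/W
Q = ΔT/R_total = 61/4.466

q′ ≈ 13.7 W/m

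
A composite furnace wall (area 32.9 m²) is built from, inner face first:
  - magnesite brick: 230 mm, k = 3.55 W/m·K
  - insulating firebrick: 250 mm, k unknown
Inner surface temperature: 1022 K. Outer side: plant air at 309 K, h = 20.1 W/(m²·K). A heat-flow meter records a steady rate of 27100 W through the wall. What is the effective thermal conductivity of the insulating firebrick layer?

Model the wall as resistances in series:
R_magnesite brick = L/(kA) = 0.23/(3.55×32.9) = 0.001969 K/W
R_outer film = 1/(h_o·A) = 1/(20.1×32.9) = 0.001512 K/W
Sum of known resistances R_other = 0.003481 K/W
Total R = ΔT/Q = 713/27100 = 0.02631 K/W
R_insulating firebrick = R_total − R_other = 0.02283 K/W
k = L/(R·A) = 0.25/(0.02283×32.9)

k ≈ 0.333 W/(m·K)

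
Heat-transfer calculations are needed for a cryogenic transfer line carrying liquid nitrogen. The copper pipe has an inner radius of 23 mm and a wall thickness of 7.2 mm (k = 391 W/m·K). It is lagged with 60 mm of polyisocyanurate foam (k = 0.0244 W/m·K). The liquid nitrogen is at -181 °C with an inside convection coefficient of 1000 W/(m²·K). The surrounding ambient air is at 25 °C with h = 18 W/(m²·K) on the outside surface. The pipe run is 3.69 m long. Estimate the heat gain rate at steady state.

Q ≈ 105 W

For a radial system each layer contributes R = ln(r_out/r_in)/(2πkL); films add R = 1/(hA).
R_inner film = 1/(h_i·2πr₁L) = 1/(1000×2π×0.023×3.69) = 0.001875 K/W
R_copper pipe wall = ln(30.2/23)/(2π×391×3.69) = 3.004×10^-5 K/W
R_polyisocyanurate foam = ln(90.2/30.2)/(2π×0.0244×3.69) = 1.934 K/W
R_outer film = 1/(h_o·2πr_oL) = 1/(18×2π×0.0902×3.69) = 0.02657 K/W
R_total = 1.963 K/W
Q = ΔT/R_total = 206/1.963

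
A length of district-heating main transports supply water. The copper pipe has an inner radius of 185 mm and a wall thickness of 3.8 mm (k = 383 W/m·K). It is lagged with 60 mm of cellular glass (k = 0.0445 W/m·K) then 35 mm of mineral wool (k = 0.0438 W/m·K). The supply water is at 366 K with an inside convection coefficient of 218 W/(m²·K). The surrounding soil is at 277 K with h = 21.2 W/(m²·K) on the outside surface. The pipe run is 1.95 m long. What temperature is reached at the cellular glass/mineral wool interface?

Radial resistances (cylindrical: R_cond = ln(r_o/r_i)/(2πkL), R_conv = 1/(h·2πrL)):
R_inner film = 1/(h_i·2πr₁L) = 1/(218×2π×0.185×1.95) = 0.002024 K/W
R_copper pipe wall = ln(188.8/185)/(2π×383×1.95) = 4.333×10^-6 K/W
R_cellular glass = ln(248.8/188.8)/(2π×0.0445×1.95) = 0.5061 K/W
R_mineral wool = ln(283.8/248.8)/(2π×0.0438×1.95) = 0.2453 K/W
R_outer film = 1/(h_o·2πr_oL) = 1/(21.2×2π×0.2838×1.95) = 0.01357 K/W
R_total = 0.767 K/W
Q = ΔT/R_total = 89/0.767
Q = 116 W
T_interface = T_inner − Q·ΣR(inner→interface) = 366 − 116×0.5082

T ≈ 307 K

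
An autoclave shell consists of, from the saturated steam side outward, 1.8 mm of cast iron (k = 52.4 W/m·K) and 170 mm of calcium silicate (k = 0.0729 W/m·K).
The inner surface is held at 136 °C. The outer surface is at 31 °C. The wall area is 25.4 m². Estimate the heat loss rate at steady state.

Using the resistance-network approach (series):
R_cast iron = L/(kA) = 0.0018/(52.4×25.4) = 1.352×10^-6 K/W
R_calcium silicate = L/(kA) = 0.17/(0.0729×25.4) = 0.09181 K/W
R_total = 0.09181 K/W
Q = ΔT / R_total = 105 / 0.09181

Q ≈ 1140 W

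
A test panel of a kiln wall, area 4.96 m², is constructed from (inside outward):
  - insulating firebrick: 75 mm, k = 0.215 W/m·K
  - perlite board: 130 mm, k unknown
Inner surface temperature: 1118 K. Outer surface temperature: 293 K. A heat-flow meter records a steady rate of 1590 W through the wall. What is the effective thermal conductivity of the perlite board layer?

Model the wall as resistances in series:
R_insulating firebrick = L/(kA) = 0.075/(0.215×4.96) = 0.07033 K/W
Sum of known resistances R_other = 0.07033 K/W
Total R = ΔT/Q = 825/1590 = 0.5189 K/W
R_perlite board = R_total − R_other = 0.4485 K/W
k = L/(R·A) = 0.13/(0.4485×4.96)

k ≈ 0.0584 W/(m·K)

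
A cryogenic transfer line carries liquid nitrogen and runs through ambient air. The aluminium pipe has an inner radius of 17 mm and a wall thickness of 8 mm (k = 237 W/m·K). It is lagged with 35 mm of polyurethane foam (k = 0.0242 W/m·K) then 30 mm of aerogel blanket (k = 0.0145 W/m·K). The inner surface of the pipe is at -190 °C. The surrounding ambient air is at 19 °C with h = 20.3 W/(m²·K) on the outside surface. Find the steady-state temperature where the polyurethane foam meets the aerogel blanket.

T ≈ -73.1 °C

For a radial system each layer contributes R = ln(r_out/r_in)/(2πkL); films add R = 1/(hA).
R_aluminium pipe wall = ln(25/17)/(2π×237×1) = 2.59×10^-4 K/W
R_polyurethane foam = ln(60/25)/(2π×0.0242×1) = 5.758 K/W
R_aerogel blanket = ln(90/60)/(2π×0.0145×1) = 4.45 K/W
R_outer film = 1/(h_o·2πr_oL) = 1/(20.3×2π×0.09×1) = 0.08711 K/W
R_total = 10.3 K/W
Q = ΔT/R_total = 209/10.3
Q = 20.3 W/m
T_interface = T_inner + Q·ΣR(inner→interface) = -190 + 20.3×5.758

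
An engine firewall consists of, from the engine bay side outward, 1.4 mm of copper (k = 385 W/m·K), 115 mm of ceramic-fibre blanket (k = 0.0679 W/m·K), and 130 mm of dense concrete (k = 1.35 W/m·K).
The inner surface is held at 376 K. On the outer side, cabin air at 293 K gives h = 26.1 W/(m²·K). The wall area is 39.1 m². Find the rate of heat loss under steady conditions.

Model the wall as resistances in series:
R_copper = L/(kA) = 0.0014/(385×39.1) = 9.3×10^-8 K/W
R_ceramic-fibre blanket = L/(kA) = 0.115/(0.0679×39.1) = 0.04332 K/W
R_dense concrete = L/(kA) = 0.13/(1.35×39.1) = 0.002463 K/W
R_outer film = 1/(h_o·A) = 1/(26.1×39.1) = 9.799×10^-4 K/W
R_total = 0.04676 K/W
Q = ΔT / R_total = 83 / 0.04676

Q ≈ 1780 W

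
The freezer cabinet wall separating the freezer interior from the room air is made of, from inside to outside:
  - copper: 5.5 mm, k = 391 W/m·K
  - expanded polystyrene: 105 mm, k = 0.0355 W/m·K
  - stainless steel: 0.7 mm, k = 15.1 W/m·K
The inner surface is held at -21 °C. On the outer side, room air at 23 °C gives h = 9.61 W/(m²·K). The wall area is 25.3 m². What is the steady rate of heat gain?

Q ≈ 364 W

Series thermal resistances:
R_copper = L/(kA) = 0.0055/(391×25.3) = 5.56×10^-7 K/W
R_expanded polystyrene = L/(kA) = 0.105/(0.0355×25.3) = 0.1169 K/W
R_stainless steel = L/(kA) = 0.0007/(15.1×25.3) = 1.832×10^-6 K/W
R_outer film = 1/(h_o·A) = 1/(9.61×25.3) = 0.004113 K/W
R_total = 0.121 K/W
Q = ΔT / R_total = 44 / 0.121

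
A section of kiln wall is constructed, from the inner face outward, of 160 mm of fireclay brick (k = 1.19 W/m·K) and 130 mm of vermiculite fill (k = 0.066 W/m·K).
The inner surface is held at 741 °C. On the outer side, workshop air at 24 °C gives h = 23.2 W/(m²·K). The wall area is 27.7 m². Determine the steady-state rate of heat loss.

Thermal resistances in series:
R_fireclay brick = L/(kA) = 0.16/(1.19×27.7) = 0.004854 K/W
R_vermiculite fill = L/(kA) = 0.13/(0.066×27.7) = 0.07111 K/W
R_outer film = 1/(h_o·A) = 1/(23.2×27.7) = 0.001556 K/W
R_total = 0.07752 K/W
Q = ΔT / R_total = 717 / 0.07752

Q ≈ 9250 W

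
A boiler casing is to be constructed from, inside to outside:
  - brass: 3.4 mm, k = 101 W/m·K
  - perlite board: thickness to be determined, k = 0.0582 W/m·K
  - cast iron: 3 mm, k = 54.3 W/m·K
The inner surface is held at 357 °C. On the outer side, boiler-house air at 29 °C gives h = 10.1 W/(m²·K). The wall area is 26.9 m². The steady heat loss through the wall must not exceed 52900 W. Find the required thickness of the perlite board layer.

Series thermal resistances:
R_brass = L/(kA) = 0.0034/(101×26.9) = 1.251×10^-6 K/W
R_cast iron = L/(kA) = 0.003/(54.3×26.9) = 2.054×10^-6 K/W
R_outer film = 1/(h_o·A) = 1/(10.1×26.9) = 0.003681 K/W
Sum of the known resistances R_other = 0.003684 K/W
Required total resistance R_tot = ΔT/Q_allow = 328/52900 = 0.0062 K/W
R_perlite board = R_tot − R_other = 0.002516 K/W
L = R·k·A = 0.002516×0.0582×26.9

L ≈ 3.94 mm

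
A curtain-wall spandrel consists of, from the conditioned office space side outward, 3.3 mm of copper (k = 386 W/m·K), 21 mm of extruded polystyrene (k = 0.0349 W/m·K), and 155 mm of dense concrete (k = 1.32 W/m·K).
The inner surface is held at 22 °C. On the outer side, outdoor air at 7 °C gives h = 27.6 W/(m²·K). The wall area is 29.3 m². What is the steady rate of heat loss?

Using the resistance-network approach (series):
R_copper = L/(kA) = 0.0033/(386×29.3) = 2.918×10^-7 K/W
R_extruded polystyrene = L/(kA) = 0.021/(0.0349×29.3) = 0.02054 K/W
R_dense concrete = L/(kA) = 0.155/(1.32×29.3) = 0.004008 K/W
R_outer film = 1/(h_o·A) = 1/(27.6×29.3) = 0.001237 K/W
R_total = 0.02578 K/W
Q = ΔT / R_total = 15 / 0.02578

Q ≈ 582 W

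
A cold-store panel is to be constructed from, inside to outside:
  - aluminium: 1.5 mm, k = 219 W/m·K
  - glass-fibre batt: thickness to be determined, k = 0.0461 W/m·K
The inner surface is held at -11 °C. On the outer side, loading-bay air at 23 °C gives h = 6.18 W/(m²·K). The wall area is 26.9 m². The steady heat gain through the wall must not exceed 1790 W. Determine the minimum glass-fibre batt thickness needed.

Model the wall as resistances in series:
R_aluminium = L/(kA) = 0.0015/(219×26.9) = 2.546×10^-7 K/W
R_outer film = 1/(h_o·A) = 1/(6.18×26.9) = 0.006015 K/W
Sum of the known resistances R_other = 0.006016 K/W
Required total resistance R_tot = ΔT/Q_allow = 34/1790 = 0.01899 K/W
R_glass-fibre batt = R_tot − R_other = 0.01298 K/W
L = R·k·A = 0.01298×0.0461×26.9

L ≈ 16.1 mm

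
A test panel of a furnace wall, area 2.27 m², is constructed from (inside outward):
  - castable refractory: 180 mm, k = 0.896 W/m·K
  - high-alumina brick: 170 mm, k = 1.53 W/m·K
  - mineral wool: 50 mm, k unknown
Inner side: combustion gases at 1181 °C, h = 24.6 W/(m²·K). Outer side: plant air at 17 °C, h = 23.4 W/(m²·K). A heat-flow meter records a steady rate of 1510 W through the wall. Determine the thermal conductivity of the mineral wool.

k ≈ 0.0369 W/(m·K)

Using the resistance-network approach (series):
R_inner film = 1/(h_i·A) = 1/(24.6×2.27) = 0.01791 K/W
R_castable refractory = L/(kA) = 0.18/(0.896×2.27) = 0.0885 K/W
R_high-alumina brick = L/(kA) = 0.17/(1.53×2.27) = 0.04895 K/W
R_outer film = 1/(h_o·A) = 1/(23.4×2.27) = 0.01883 K/W
Sum of known resistances R_other = 0.1742 K/W
Total R = ΔT/Q = 1164/1510 = 0.7709 K/W
R_mineral wool = R_total − R_other = 0.5967 K/W
k = L/(R·A) = 0.05/(0.5967×2.27)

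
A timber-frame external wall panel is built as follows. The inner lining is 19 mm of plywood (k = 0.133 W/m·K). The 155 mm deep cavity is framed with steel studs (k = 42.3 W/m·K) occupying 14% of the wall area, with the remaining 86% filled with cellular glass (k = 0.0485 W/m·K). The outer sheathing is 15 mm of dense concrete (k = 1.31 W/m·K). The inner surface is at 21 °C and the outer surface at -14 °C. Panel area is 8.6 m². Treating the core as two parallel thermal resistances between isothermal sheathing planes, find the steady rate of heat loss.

Q ≈ 1670 W

Sheathing layers in series; stud and cavity paths in parallel between them.
R_inner = 0.019/(0.133×8.6) = 0.01661 K/W
R_stud  = 0.155/(42.3×0.14×8.6) = 0.003043 K/W
R_cav   = 0.155/(0.0485×0.86×8.6) = 0.4321 K/W
1/R_core = 1/R_stud + 1/R_cav → R_core = 0.003022 K/W
R_outer = 0.015/(1.31×8.6) = 0.001331 K/W
R_total = 0.02096 K/W
Q = ΔT/R_total = 35/0.02096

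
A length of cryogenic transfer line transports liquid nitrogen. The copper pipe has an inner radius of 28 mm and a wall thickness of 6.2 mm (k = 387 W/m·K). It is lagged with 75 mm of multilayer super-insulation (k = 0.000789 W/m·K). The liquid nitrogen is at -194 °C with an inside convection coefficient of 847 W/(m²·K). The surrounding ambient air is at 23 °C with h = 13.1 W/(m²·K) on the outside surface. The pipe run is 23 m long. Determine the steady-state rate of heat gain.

Cylindrical conduction, so R = ln(r₂/r₁)/(2πkL) per layer, in series:
R_inner film = 1/(h_i·2πr₁L) = 1/(847×2π×0.028×23) = 2.918×10^-4 K/W
R_copper pipe wall = ln(34.2/28)/(2π×387×23) = 3.576×10^-6 K/W
R_multilayer super-insulation = ln(109.2/34.2)/(2π×0.000789×23) = 10.18 K/W
R_outer film = 1/(h_o·2πr_oL) = 1/(13.1×2π×0.1092×23) = 0.004837 K/W
R_total = 10.19 K/W
Q = ΔT/R_total = 217/10.19

Q ≈ 21.3 W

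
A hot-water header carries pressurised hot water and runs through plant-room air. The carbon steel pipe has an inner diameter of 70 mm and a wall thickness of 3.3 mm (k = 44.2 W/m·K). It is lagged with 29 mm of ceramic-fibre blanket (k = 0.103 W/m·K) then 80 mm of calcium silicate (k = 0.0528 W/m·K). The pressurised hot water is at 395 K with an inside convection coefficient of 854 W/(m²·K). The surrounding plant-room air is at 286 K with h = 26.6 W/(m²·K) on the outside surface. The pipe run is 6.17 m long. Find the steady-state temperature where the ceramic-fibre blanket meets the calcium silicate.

Treating each annulus and film as a series resistance:
R_inner film = 1/(h_i·2πr₁L) = 1/(854×2π×0.035×6.17) = 8.63×10^-4 K/W
R_carbon steel pipe wall = ln(38.3/35)/(2π×44.2×6.17) = 5.258×10^-5 K/W
R_ceramic-fibre blanket = ln(67.3/38.3)/(2π×0.103×6.17) = 0.1412 K/W
R_calcium silicate = ln(147.3/67.3)/(2π×0.0528×6.17) = 0.3827 K/W
R_outer film = 1/(h_o·2πr_oL) = 1/(26.6×2π×0.1473×6.17) = 0.006583 K/W
R_total = 0.5314 K/W
Q = ΔT/R_total = 109/0.5314
Q = 205 W
T_interface = T_inner − Q·ΣR(inner→interface) = 395 − 205×0.1421

T ≈ 366 K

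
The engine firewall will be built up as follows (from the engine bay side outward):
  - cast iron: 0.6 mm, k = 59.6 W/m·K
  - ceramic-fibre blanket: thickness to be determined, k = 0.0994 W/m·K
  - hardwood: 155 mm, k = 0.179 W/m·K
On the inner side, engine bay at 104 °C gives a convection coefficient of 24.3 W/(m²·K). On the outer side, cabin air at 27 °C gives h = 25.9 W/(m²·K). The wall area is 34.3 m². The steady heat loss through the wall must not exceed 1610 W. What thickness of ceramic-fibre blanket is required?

Series thermal resistances:
R_inner film = 1/(h_i·A) = 1/(24.3×34.3) = 0.0012 K/W
R_cast iron = L/(kA) = 0.0006/(59.6×34.3) = 2.935×10^-7 K/W
R_hardwood = L/(kA) = 0.155/(0.179×34.3) = 0.02525 K/W
R_outer film = 1/(h_o·A) = 1/(25.9×34.3) = 0.001126 K/W
Sum of the known resistances R_other = 0.02757 K/W
Required total resistance R_tot = ΔT/Q_allow = 77/1610 = 0.04783 K/W
R_ceramic-fibre blanket = R_tot − R_other = 0.02025 K/W
L = R·k·A = 0.02025×0.0994×34.3

L ≈ 69.1 mm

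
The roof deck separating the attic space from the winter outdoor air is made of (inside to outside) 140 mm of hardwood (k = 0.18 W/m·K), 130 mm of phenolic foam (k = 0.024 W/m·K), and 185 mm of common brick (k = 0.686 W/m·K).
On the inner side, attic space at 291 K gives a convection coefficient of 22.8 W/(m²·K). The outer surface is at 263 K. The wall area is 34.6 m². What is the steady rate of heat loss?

Series thermal resistances:
R_inner film = 1/(h_i·A) = 1/(22.8×34.6) = 0.001268 K/W
R_hardwood = L/(kA) = 0.14/(0.18×34.6) = 0.02248 K/W
R_phenolic foam = L/(kA) = 0.13/(0.024×34.6) = 0.1566 K/W
R_common brick = L/(kA) = 0.185/(0.686×34.6) = 0.007794 K/W
R_total = 0.1881 K/W
Q = ΔT / R_total = 28 / 0.1881

Q ≈ 149 W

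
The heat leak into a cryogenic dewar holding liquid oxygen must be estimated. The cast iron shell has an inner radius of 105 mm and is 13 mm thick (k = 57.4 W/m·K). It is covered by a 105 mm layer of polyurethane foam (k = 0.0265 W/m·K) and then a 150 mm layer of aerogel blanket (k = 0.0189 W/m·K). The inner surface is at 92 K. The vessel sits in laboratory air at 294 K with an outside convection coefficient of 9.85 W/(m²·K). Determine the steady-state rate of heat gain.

Each spherical layer contributes R = (1/r_i − 1/r_o)/(4πk):
R_cast iron shell = (1/0.105 − 1/0.118)/(4π×57.4) = 0.001455 K/W
R_polyurethane foam = (1/0.118 − 1/0.223)/(4π×0.0265) = 11.98 K/W
R_aerogel blanket = (1/0.223 − 1/0.373)/(4π×0.0189) = 7.593 K/W
R_outer film = 1/(h·4πr_o²) = 1/(9.85×4π×0.373²) = 0.05807 K/W
R_total = 19.63 K/W
Q = ΔT/R_total = 202/19.63

Q ≈ 10.3 W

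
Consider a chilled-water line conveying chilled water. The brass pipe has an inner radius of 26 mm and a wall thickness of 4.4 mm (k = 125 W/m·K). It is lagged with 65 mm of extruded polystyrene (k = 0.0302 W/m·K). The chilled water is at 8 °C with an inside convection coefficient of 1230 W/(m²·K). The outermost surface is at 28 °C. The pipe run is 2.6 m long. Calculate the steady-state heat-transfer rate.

Q ≈ 8.62 W

Per-layer cylindrical resistances, series-summed:
R_inner film = 1/(h_i·2πr₁L) = 1/(1230×2π×0.026×2.6) = 0.001914 K/W
R_brass pipe wall = ln(30.4/26)/(2π×125×2.6) = 7.656×10^-5 K/W
R_extruded polystyrene = ln(95.4/30.4)/(2π×0.0302×2.6) = 2.318 K/W
R_total = 2.32 K/W
Q = ΔT/R_total = 20/2.32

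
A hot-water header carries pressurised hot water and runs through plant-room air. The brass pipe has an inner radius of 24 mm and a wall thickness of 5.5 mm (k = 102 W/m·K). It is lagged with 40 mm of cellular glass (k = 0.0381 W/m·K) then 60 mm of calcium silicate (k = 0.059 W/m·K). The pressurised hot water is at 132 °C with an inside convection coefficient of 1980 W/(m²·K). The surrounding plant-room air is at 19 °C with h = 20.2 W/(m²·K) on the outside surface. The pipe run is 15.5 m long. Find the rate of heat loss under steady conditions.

Q ≈ 329 W

Cylindrical conduction, so R = ln(r₂/r₁)/(2πkL) per layer, in series:
R_inner film = 1/(h_i·2πr₁L) = 1/(1980×2π×0.024×15.5) = 2.161×10^-4 K/W
R_brass pipe wall = ln(29.5/24)/(2π×102×15.5) = 2.077×10^-5 K/W
R_cellular glass = ln(69.5/29.5)/(2π×0.0381×15.5) = 0.2309 K/W
R_calcium silicate = ln(129.5/69.5)/(2π×0.059×15.5) = 0.1083 K/W
R_outer film = 1/(h_o·2πr_oL) = 1/(20.2×2π×0.1295×15.5) = 0.003925 K/W
R_total = 0.3434 K/W
Q = ΔT/R_total = 113/0.3434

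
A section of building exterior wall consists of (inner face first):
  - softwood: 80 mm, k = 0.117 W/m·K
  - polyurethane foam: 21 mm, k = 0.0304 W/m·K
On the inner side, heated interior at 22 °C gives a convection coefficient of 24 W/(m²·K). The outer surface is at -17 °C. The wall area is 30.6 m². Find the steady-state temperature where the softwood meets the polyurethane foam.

T ≈ 2.02 °C

Series thermal resistances:
R_inner film = 1/(h_i·A) = 1/(24×30.6) = 0.001362 K/W
R_softwood = L/(kA) = 0.08/(0.117×30.6) = 0.02235 K/W
R_polyurethane foam = L/(kA) = 0.021/(0.0304×30.6) = 0.02257 K/W
R_total = 0.04628 K/W;  Q = ΔT/R_total = 39/0.04628 = 842.7 W
T_interface = T_inner − Q·ΣR(inner→interface) = 22 − 843×0.02371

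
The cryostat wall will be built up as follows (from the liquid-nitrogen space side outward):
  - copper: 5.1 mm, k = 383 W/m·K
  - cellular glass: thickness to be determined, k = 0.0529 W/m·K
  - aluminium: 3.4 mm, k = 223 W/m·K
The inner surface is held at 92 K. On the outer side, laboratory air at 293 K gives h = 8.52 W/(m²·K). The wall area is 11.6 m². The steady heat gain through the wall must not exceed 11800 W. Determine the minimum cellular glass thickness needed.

L ≈ 4.24 mm

Thermal resistances in series:
R_copper = L/(kA) = 0.0051/(383×11.6) = 1.148×10^-6 K/W
R_aluminium = L/(kA) = 0.0034/(223×11.6) = 1.314×10^-6 K/W
R_outer film = 1/(h_o·A) = 1/(8.52×11.6) = 0.01012 K/W
Sum of the known resistances R_other = 0.01012 K/W
Required total resistance R_tot = ΔT/Q_allow = 201/11800 = 0.01703 K/W
R_cellular glass = R_tot − R_other = 0.006913 K/W
L = R·k·A = 0.006913×0.0529×11.6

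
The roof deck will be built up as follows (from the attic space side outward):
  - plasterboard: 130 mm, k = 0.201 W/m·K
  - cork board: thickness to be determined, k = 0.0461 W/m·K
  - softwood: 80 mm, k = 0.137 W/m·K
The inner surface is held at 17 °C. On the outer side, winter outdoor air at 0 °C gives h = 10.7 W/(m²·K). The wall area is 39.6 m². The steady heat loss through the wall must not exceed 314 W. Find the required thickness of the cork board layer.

L ≈ 37.8 mm

Treating each layer as a thermal resistance in series:
R_plasterboard = L/(kA) = 0.13/(0.201×39.6) = 0.01633 K/W
R_softwood = L/(kA) = 0.08/(0.137×39.6) = 0.01475 K/W
R_outer film = 1/(h_o·A) = 1/(10.7×39.6) = 0.00236 K/W
Sum of the known resistances R_other = 0.03344 K/W
Required total resistance R_tot = ΔT/Q_allow = 17/314 = 0.05414 K/W
R_cork board = R_tot − R_other = 0.0207 K/W
L = R·k·A = 0.0207×0.0461×39.6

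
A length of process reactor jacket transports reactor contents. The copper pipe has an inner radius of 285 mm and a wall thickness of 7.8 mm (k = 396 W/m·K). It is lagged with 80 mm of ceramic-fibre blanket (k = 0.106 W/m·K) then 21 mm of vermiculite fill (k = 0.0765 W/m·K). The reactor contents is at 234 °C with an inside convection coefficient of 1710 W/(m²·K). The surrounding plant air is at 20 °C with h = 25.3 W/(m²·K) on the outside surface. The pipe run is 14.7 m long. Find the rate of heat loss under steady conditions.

Q ≈ 6380 W

Per-layer cylindrical resistances, series-summed:
R_inner film = 1/(h_i·2πr₁L) = 1/(1710×2π×0.285×14.7) = 2.222×10^-5 K/W
R_copper pipe wall = ln(292.8/285)/(2π×396×14.7) = 7.382×10^-7 K/W
R_ceramic-fibre blanket = ln(372.8/292.8)/(2π×0.106×14.7) = 0.02467 K/W
R_vermiculite fill = ln(393.8/372.8)/(2π×0.0765×14.7) = 0.007756 K/W
R_outer film = 1/(h_o·2πr_oL) = 1/(25.3×2π×0.3938×14.7) = 0.001087 K/W
R_total = 0.03354 K/W
Q = ΔT/R_total = 214/0.03354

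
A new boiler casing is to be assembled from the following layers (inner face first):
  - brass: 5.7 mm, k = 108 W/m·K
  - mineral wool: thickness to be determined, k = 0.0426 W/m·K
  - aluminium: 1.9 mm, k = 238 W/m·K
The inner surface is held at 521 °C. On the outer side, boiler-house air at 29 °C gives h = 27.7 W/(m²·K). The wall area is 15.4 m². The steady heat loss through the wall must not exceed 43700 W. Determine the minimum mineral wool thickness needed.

L ≈ 5.85 mm

Series thermal resistances:
R_brass = L/(kA) = 0.0057/(108×15.4) = 3.427×10^-6 K/W
R_aluminium = L/(kA) = 0.0019/(238×15.4) = 5.184×10^-7 K/W
R_outer film = 1/(h_o·A) = 1/(27.7×15.4) = 0.002344 K/W
Sum of the known resistances R_other = 0.002348 K/W
Required total resistance R_tot = ΔT/Q_allow = 492/43700 = 0.01126 K/W
R_mineral wool = R_tot − R_other = 0.00891 K/W
L = R·k·A = 0.00891×0.0426×15.4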